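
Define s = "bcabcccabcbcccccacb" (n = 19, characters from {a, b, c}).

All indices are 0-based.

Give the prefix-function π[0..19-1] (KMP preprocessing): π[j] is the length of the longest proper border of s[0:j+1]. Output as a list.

[0, 0, 0, 1, 2, 0, 0, 0, 1, 2, 1, 2, 0, 0, 0, 0, 0, 0, 1]

π[0] = 0
j=1 s[j]='c': π[1]=0 (border '')
j=2 s[j]='a': π[2]=0 (border '')
j=3 s[j]='b': π[3]=1 (border 'b')
j=4 s[j]='c': π[4]=2 (border 'bc')
j=5 s[j]='c': k: 2→0; π[5]=0 (border '')
j=6 s[j]='c': π[6]=0 (border '')
j=7 s[j]='a': π[7]=0 (border '')
j=8 s[j]='b': π[8]=1 (border 'b')
j=9 s[j]='c': π[9]=2 (border 'bc')
j=10 s[j]='b': k: 2→0; π[10]=1 (border 'b')
j=11 s[j]='c': π[11]=2 (border 'bc')
j=12 s[j]='c': k: 2→0; π[12]=0 (border '')
j=13 s[j]='c': π[13]=0 (border '')
j=14 s[j]='c': π[14]=0 (border '')
j=15 s[j]='c': π[15]=0 (border '')
j=16 s[j]='a': π[16]=0 (border '')
j=17 s[j]='c': π[17]=0 (border '')
j=18 s[j]='b': π[18]=1 (border 'b')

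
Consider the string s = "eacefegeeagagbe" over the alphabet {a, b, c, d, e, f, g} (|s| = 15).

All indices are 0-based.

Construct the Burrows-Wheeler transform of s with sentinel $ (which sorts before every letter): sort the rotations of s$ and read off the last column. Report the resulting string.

rank  rotation          last
    0  $eacefegeeagagbe  e
    1  acefegeeagagbe$e  e
    2  agagbe$eacefegee  e
    3  agbe$eacefegeeag  g
    4  be$eacefegeeagag  g
    5  cefegeeagagbe$ea  a
    6  e$eacefegeeagagb  b
    7  eacefegeeagagbe$  $
    8  eagagbe$eacefege  e
    9  eeagagbe$eacefeg  g
   10  efegeeagagbe$eac  c
   11  egeeagagbe$eacef  f
   12  fegeeagagbe$eace  e
   13  gagbe$eacefegeea  a
   14  gbe$eacefegeeaga  a
   15  geeagagbe$eacefe  e

eeeggab$egcfeaae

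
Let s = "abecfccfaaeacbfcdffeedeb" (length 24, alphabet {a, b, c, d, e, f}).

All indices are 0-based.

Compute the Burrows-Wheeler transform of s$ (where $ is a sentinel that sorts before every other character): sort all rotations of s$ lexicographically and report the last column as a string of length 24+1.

bf$eaeacaffceecadbefccbfd

rank  rotation                   last
    0  $abecfccfaaeacbfcdffeedeb  b
    1  aaeacbfcdffeedeb$abecfccf  f
    2  abecfccfaaeacbfcdffeedeb$  $
    3  acbfcdffeedeb$abecfccfaae  e
    4  aeacbfcdffeedeb$abecfccfa  a
    5  b$abecfccfaaeacbfcdffeede  e
    6  becfccfaaeacbfcdffeedeb$a  a
    7  bfcdffeedeb$abecfccfaaeac  c
    8  cbfcdffeedeb$abecfccfaaea  a
    9  ccfaaeacbfcdffeedeb$abecf  f
   10  cdffeedeb$abecfccfaaeacbf  f
   11  cfaaeacbfcdffeedeb$abecfc  c
   12  cfccfaaeacbfcdffeedeb$abe  e
   13  deb$abecfccfaaeacbfcdffee  e
   14  dffeedeb$abecfccfaaeacbfc  c
   15  eacbfcdffeedeb$abecfccfaa  a
   16  eb$abecfccfaaeacbfcdffeed  d
   17  ecfccfaaeacbfcdffeedeb$ab  b
   18  edeb$abecfccfaaeacbfcdffe  e
   19  eedeb$abecfccfaaeacbfcdff  f
   20  faaeacbfcdffeedeb$abecfcc  c
   21  fccfaaeacbfcdffeedeb$abec  c
   22  fcdffeedeb$abecfccfaaeacb  b
   23  feedeb$abecfccfaaeacbfcdf  f
   24  ffeedeb$abecfccfaaeacbfcd  d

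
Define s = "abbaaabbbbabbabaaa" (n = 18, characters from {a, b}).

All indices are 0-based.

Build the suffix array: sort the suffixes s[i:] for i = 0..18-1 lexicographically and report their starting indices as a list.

rank | idx | suffix
   0 |  17 | a
   1 |  16 | aa
   2 |  15 | aaa
   3 |   3 | aaabbbbabbabaaa
   4 |   4 | aabbbbabbabaaa
   5 |  13 | abaaa
   6 |   0 | abbaaabbbbabbabaaa
   7 |  10 | abbabaaa
   8 |   5 | abbbbabbabaaa
   9 |  14 | baaa
  10 |   2 | baaabbbbabbabaaa
  11 |  12 | babaaa
  12 |   9 | babbabaaa
  13 |   1 | bbaaabbbbabbabaaa
  14 |  11 | bbabaaa
  15 |   8 | bbabbabaaa
  16 |   7 | bbbabbabaaa
  17 |   6 | bbbbabbabaaa

[17, 16, 15, 3, 4, 13, 0, 10, 5, 14, 2, 12, 9, 1, 11, 8, 7, 6]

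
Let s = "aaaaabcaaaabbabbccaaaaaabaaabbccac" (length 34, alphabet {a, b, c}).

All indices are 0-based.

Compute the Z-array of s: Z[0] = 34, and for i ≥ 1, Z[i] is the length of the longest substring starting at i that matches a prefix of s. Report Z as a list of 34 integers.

[34, 4, 3, 2, 1, 0, 0, 4, 3, 2, 1, 0, 0, 1, 0, 0, 0, 0, 5, 6, 4, 3, 2, 1, 0, 3, 2, 1, 0, 0, 0, 0, 1, 0]

Z[0]=34
i=1: i≥r, start 0; Z[1]=4 extend→box=[1,5)
i=2: min(r-i=3, Z[1]=4)=3; Z[2]=3
i=3: min(r-i=2, Z[2]=3)=2; Z[3]=2
i=4: min(r-i=1, Z[3]=2)=1; Z[4]=1
i=5: i≥r, start 0; Z[5]=0
i=6: i≥r, start 0; Z[6]=0
i=7: i≥r, start 0; Z[7]=4 extend→box=[7,11)
i=8: min(r-i=3, Z[1]=4)=3; Z[8]=3
i=9: min(r-i=2, Z[2]=3)=2; Z[9]=2
i=10: min(r-i=1, Z[3]=2)=1; Z[10]=1
i=11: i≥r, start 0; Z[11]=0
i=12: i≥r, start 0; Z[12]=0
i=13: i≥r, start 0; Z[13]=1 extend→box=[13,14)
i=14: i≥r, start 0; Z[14]=0
i=15: i≥r, start 0; Z[15]=0
i=16: i≥r, start 0; Z[16]=0
i=17: i≥r, start 0; Z[17]=0
i=18: i≥r, start 0; Z[18]=5 extend→box=[18,23)
i=19: min(r-i=4, Z[1]=4)=4; Z[19]=6 extend→box=[19,25)
i=20: min(r-i=5, Z[1]=4)=4; Z[20]=4
i=21: min(r-i=4, Z[2]=3)=3; Z[21]=3
i=22: min(r-i=3, Z[3]=2)=2; Z[22]=2
i=23: min(r-i=2, Z[4]=1)=1; Z[23]=1
i=24: min(r-i=1, Z[5]=0)=0; Z[24]=0
i=25: i≥r, start 0; Z[25]=3 extend→box=[25,28)
i=26: min(r-i=2, Z[1]=4)=2; Z[26]=2
i=27: min(r-i=1, Z[2]=3)=1; Z[27]=1
i=28: i≥r, start 0; Z[28]=0
i=29: i≥r, start 0; Z[29]=0
i=30: i≥r, start 0; Z[30]=0
i=31: i≥r, start 0; Z[31]=0
i=32: i≥r, start 0; Z[32]=1 extend→box=[32,33)
i=33: i≥r, start 0; Z[33]=0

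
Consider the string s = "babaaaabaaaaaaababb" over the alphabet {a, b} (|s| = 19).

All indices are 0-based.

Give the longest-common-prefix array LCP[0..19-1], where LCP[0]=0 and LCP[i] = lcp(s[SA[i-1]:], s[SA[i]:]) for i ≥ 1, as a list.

sorted suffixes:
  #0 SA[0]=8  'aaaaaaababb'
  #1 SA[1]=9  'aaaaaababb'
  #2 SA[2]=10  'aaaaababb'
  #3 SA[3]=3  'aaaabaaaaaaababb'
  #4 SA[4]=11  'aaaababb'
  #5 SA[5]=4  'aaabaaaaaaababb'
  #6 SA[6]=12  'aaababb'
  #7 SA[7]=5  'aabaaaaaaababb'
  #8 SA[8]=13  'aababb'
  #9 SA[9]=6  'abaaaaaaababb'
  #10 SA[10]=1  'abaaaabaaaaaaababb'
  #11 SA[11]=14  'ababb'
  #12 SA[12]=16  'abb'
  #13 SA[13]=18  'b'
  #14 SA[14]=7  'baaaaaaababb'
  #15 SA[15]=2  'baaaabaaaaaaababb'
  #16 SA[16]=0  'babaaaabaaaaaaababb'
  #17 SA[17]=15  'babb'
  #18 SA[18]=17  'bb'

SA = [8, 9, 10, 3, 11, 4, 12, 5, 13, 6, 1, 14, 16, 18, 7, 2, 0, 15, 17]
rank  pair      lcp
   1  s[8:],s[9:]  6  'aaaaaa'
   2  s[9:],s[10:]  5  'aaaaa'
   3  s[10:],s[3:]  4  'aaaa'
   4  s[3:],s[11:]  6  'aaaaba'
   5  s[11:],s[4:]  3  'aaa'
   6  s[4:],s[12:]  5  'aaaba'
   7  s[12:],s[5:]  2  'aa'
   8  s[5:],s[13:]  4  'aaba'
   9  s[13:],s[6:]  1  'a'
  10  s[6:],s[1:]  6  'abaaaa'
  11  s[1:],s[14:]  3  'aba'
  12  s[14:],s[16:]  2  'ab'
  13  s[16:],s[18:]  0  ''
  14  s[18:],s[7:]  1  'b'
  15  s[7:],s[2:]  5  'baaaa'
  16  s[2:],s[0:]  2  'ba'
  17  s[0:],s[15:]  3  'bab'
  18  s[15:],s[17:]  1  'b'

[0, 6, 5, 4, 6, 3, 5, 2, 4, 1, 6, 3, 2, 0, 1, 5, 2, 3, 1]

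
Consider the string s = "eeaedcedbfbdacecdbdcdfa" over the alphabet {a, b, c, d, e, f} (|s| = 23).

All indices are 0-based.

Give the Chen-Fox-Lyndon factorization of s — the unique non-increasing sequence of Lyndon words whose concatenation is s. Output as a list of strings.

["e", "e", "aedcedbfbd", "acecdbdcdf", "a"]

emit factor 1: 'e' (i=0, period=1)
emit factor 2: 'e' (i=1, period=1)
emit factor 3: 'aedcedbfbd' (i=2, period=10)
emit factor 4: 'acecdbdcdf' (i=12, period=10)
emit factor 5: 'a' (i=22, period=1)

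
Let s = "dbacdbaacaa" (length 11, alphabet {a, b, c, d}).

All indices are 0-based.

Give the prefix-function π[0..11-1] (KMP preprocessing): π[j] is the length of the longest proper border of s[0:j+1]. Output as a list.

[0, 0, 0, 0, 1, 2, 3, 0, 0, 0, 0]

π[0] = 0
j=1 s[j]='b': π[1]=0 (border '')
j=2 s[j]='a': π[2]=0 (border '')
j=3 s[j]='c': π[3]=0 (border '')
j=4 s[j]='d': π[4]=1 (border 'd')
j=5 s[j]='b': π[5]=2 (border 'db')
j=6 s[j]='a': π[6]=3 (border 'dba')
j=7 s[j]='a': k: 3→0; π[7]=0 (border '')
j=8 s[j]='c': π[8]=0 (border '')
j=9 s[j]='a': π[9]=0 (border '')
j=10 s[j]='a': π[10]=0 (border '')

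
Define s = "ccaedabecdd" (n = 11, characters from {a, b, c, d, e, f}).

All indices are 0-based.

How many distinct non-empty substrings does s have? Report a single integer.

rank | idx | suffix
   0 |   5 | abecdd
   1 |   2 | aedabecdd
   2 |   6 | becdd
   3 |   1 | caedabecdd
   4 |   0 | ccaedabecdd
   5 |   8 | cdd
   6 |  10 | d
   7 |   4 | dabecdd
   8 |   9 | dd
   9 |   7 | ecdd
  10 |   3 | edabecdd

SA = [5, 2, 6, 1, 0, 8, 10, 4, 9, 7, 3]
[i] adj suffixes → lcp
  [1] 5/2 → 1 ('a')
  [2] 2/6 → 0 ('')
  [3] 6/1 → 0 ('')
  [4] 1/0 → 1 ('c')
  [5] 0/8 → 1 ('c')
  [6] 8/10 → 0 ('')
  [7] 10/4 → 1 ('d')
  [8] 4/9 → 1 ('d')
  [9] 9/7 → 0 ('')
  [10] 7/3 → 1 ('e')

n(n+1)/2 = 11·12/2 = 66
Σ LCP = 0 + 1 + 0 + 0 + 1 + 1 + 0 + 1 + 1 + 0 + 1 = 6
distinct = 66 − 6 = 60

60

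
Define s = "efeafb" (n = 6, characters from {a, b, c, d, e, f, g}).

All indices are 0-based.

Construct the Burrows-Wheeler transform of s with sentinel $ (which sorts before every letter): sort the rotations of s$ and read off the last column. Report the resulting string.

rank  rotation last
    0  $efeafb  b
    1  afb$efe  e
    2  b$efeaf  f
    3  eafb$ef  f
    4  efeafb$  $
    5  fb$efea  a
    6  feafb$e  e

beff$ae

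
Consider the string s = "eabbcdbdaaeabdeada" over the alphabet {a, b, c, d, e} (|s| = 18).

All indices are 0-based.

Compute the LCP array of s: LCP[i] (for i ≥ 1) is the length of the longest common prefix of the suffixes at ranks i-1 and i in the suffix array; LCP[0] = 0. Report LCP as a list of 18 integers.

rank→(start, suffix):
  0 → (17, 'a')
  1 → (8, 'aaeabdeada')
  2 → (1, 'abbcdbdaaeabdeada')
  3 → (11, 'abdeada')
  4 → (15, 'ada')
  5 → (9, 'aeabdeada')
  6 → (2, 'bbcdbdaaeabdeada')
  7 → (3, 'bcdbdaaeabdeada')
  8 → (6, 'bdaaeabdeada')
  9 → (12, 'bdeada')
  10 → (4, 'cdbdaaeabdeada')
  11 → (16, 'da')
  12 → (7, 'daaeabdeada')
  13 → (5, 'dbdaaeabdeada')
  14 → (13, 'deada')
  15 → (0, 'eabbcdbdaaeabdeada')
  16 → (10, 'eabdeada')
  17 → (14, 'eada')

SA = [17, 8, 1, 11, 15, 9, 2, 3, 6, 12, 4, 16, 7, 5, 13, 0, 10, 14]
i: (SA[i-1],SA[i]) lcp shared
  1: (17,8) 1 'a'
  2: (8,1) 1 'a'
  3: (1,11) 2 'ab'
  4: (11,15) 1 'a'
  5: (15,9) 1 'a'
  6: (9,2) 0 ''
  7: (2,3) 1 'b'
  8: (3,6) 1 'b'
  9: (6,12) 2 'bd'
  10: (12,4) 0 ''
  11: (4,16) 0 ''
  12: (16,7) 2 'da'
  13: (7,5) 1 'd'
  14: (5,13) 1 'd'
  15: (13,0) 0 ''
  16: (0,10) 3 'eab'
  17: (10,14) 2 'ea'

[0, 1, 1, 2, 1, 1, 0, 1, 1, 2, 0, 0, 2, 1, 1, 0, 3, 2]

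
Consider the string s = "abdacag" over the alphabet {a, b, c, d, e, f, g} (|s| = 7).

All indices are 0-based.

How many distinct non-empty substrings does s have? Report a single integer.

rank | idx | suffix
   0 |   0 | abdacag
   1 |   3 | acag
   2 |   5 | ag
   3 |   1 | bdacag
   4 |   4 | cag
   5 |   2 | dacag
   6 |   6 | g

SA = [0, 3, 5, 1, 4, 2, 6]
i: (SA[i-1],SA[i]) lcp shared
  1: (0,3) 1 'a'
  2: (3,5) 1 'a'
  3: (5,1) 0 ''
  4: (1,4) 0 ''
  5: (4,2) 0 ''
  6: (2,6) 0 ''

n(n+1)/2 = 7·8/2 = 28
Σ LCP = 0 + 1 + 1 + 0 + 0 + 0 + 0 = 2
distinct = 28 − 2 = 26

26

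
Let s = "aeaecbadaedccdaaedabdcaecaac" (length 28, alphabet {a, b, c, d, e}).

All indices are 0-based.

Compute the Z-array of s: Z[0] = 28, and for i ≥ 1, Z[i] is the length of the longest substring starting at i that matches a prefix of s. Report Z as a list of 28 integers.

[28, 0, 2, 0, 0, 0, 1, 0, 2, 0, 0, 0, 0, 0, 1, 2, 0, 0, 1, 0, 0, 0, 2, 0, 0, 1, 1, 0]

Z[0]=28
i=1: i≥r, start 0; Z[1]=0
i=2: i≥r, start 0; Z[2]=2 extend→box=[2,4)
i=3: min(r-i=1, Z[1]=0)=0; Z[3]=0
i=4: i≥r, start 0; Z[4]=0
i=5: i≥r, start 0; Z[5]=0
i=6: i≥r, start 0; Z[6]=1 extend→box=[6,7)
i=7: i≥r, start 0; Z[7]=0
i=8: i≥r, start 0; Z[8]=2 extend→box=[8,10)
i=9: min(r-i=1, Z[1]=0)=0; Z[9]=0
i=10: i≥r, start 0; Z[10]=0
i=11: i≥r, start 0; Z[11]=0
i=12: i≥r, start 0; Z[12]=0
i=13: i≥r, start 0; Z[13]=0
i=14: i≥r, start 0; Z[14]=1 extend→box=[14,15)
i=15: i≥r, start 0; Z[15]=2 extend→box=[15,17)
i=16: min(r-i=1, Z[1]=0)=0; Z[16]=0
i=17: i≥r, start 0; Z[17]=0
i=18: i≥r, start 0; Z[18]=1 extend→box=[18,19)
i=19: i≥r, start 0; Z[19]=0
i=20: i≥r, start 0; Z[20]=0
i=21: i≥r, start 0; Z[21]=0
i=22: i≥r, start 0; Z[22]=2 extend→box=[22,24)
i=23: min(r-i=1, Z[1]=0)=0; Z[23]=0
i=24: i≥r, start 0; Z[24]=0
i=25: i≥r, start 0; Z[25]=1 extend→box=[25,26)
i=26: i≥r, start 0; Z[26]=1 extend→box=[26,27)
i=27: i≥r, start 0; Z[27]=0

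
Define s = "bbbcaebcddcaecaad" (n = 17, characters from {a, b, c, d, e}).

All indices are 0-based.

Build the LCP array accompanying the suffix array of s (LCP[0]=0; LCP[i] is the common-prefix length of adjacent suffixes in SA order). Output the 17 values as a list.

rank | idx | suffix
   0 |  14 | aad
   1 |  15 | ad
   2 |   4 | aebcddcaecaad
   3 |  11 | aecaad
   4 |   0 | bbbcaebcddcaecaad
   5 |   1 | bbcaebcddcaecaad
   6 |   2 | bcaebcddcaecaad
   7 |   6 | bcddcaecaad
   8 |  13 | caad
   9 |   3 | caebcddcaecaad
  10 |  10 | caecaad
  11 |   7 | cddcaecaad
  12 |  16 | d
  13 |   9 | dcaecaad
  14 |   8 | ddcaecaad
  15 |   5 | ebcddcaecaad
  16 |  12 | ecaad

SA = [14, 15, 4, 11, 0, 1, 2, 6, 13, 3, 10, 7, 16, 9, 8, 5, 12]
i: (SA[i-1],SA[i]) lcp shared
  1: (14,15) 1 'a'
  2: (15,4) 1 'a'
  3: (4,11) 2 'ae'
  4: (11,0) 0 ''
  5: (0,1) 2 'bb'
  6: (1,2) 1 'b'
  7: (2,6) 2 'bc'
  8: (6,13) 0 ''
  9: (13,3) 2 'ca'
  10: (3,10) 3 'cae'
  11: (10,7) 1 'c'
  12: (7,16) 0 ''
  13: (16,9) 1 'd'
  14: (9,8) 1 'd'
  15: (8,5) 0 ''
  16: (5,12) 1 'e'

[0, 1, 1, 2, 0, 2, 1, 2, 0, 2, 3, 1, 0, 1, 1, 0, 1]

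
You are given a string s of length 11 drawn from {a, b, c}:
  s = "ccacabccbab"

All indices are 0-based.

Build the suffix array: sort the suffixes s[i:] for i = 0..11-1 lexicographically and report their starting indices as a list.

rank→(start, suffix):
  0 → (9, 'ab')
  1 → (4, 'abccbab')
  2 → (2, 'acabccbab')
  3 → (10, 'b')
  4 → (8, 'bab')
  5 → (5, 'bccbab')
  6 → (3, 'cabccbab')
  7 → (1, 'cacabccbab')
  8 → (7, 'cbab')
  9 → (0, 'ccacabccbab')
  10 → (6, 'ccbab')

[9, 4, 2, 10, 8, 5, 3, 1, 7, 0, 6]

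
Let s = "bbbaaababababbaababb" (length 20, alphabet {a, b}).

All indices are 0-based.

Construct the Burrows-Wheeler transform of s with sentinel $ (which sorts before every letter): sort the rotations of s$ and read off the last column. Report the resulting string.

rank  rotation               last
    0  $bbbaaababababbaababb  b
    1  aaababababbaababb$bbb  b
    2  aababababbaababb$bbba  a
    3  aababb$bbbaaababababb  b
    4  ababababbaababb$bbbaa  a
    5  abababbaababb$bbbaaab  b
    6  ababb$bbbaaababababba  a
    7  ababbaababb$bbbaaabab  b
    8  abb$bbbaaababababbaab  b
    9  abbaababb$bbbaaababab  b
   10  b$bbbaaababababbaabab  b
   11  baaababababbaababb$bb  b
   12  baababb$bbbaaabababab  b
   13  babababbaababb$bbbaaa  a
   14  bababbaababb$bbbaaaba  a
   15  babb$bbbaaababababbaa  a
   16  babbaababb$bbbaaababa  a
   17  bb$bbbaaababababbaaba  a
   18  bbaaababababbaababb$b  b
   19  bbaababb$bbbaaabababa  a
   20  bbbaaababababbaababb$  $

bbabababbbbbbaaaaaba$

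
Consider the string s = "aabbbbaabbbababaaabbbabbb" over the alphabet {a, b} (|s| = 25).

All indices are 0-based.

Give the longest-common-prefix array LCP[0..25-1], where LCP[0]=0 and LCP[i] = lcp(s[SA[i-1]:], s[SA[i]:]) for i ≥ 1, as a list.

[0, 2, 7, 5, 1, 3, 2, 4, 6, 4, 0, 1, 3, 2, 4, 3, 1, 2, 3, 4, 2, 3, 4, 5, 3]

rank→(start, suffix):
  0 → (15, 'aaabbbabbb')
  1 → (6, 'aabbbababaaabbbabbb')
  2 → (16, 'aabbbabbb')
  3 → (0, 'aabbbbaabbbababaaabbbabbb')
  4 → (13, 'abaaabbbabbb')
  5 → (11, 'ababaaabbbabbb')
  6 → (21, 'abbb')
  7 → (7, 'abbbababaaabbbabbb')
  8 → (17, 'abbbabbb')
  9 → (1, 'abbbbaabbbababaaabbbabbb')
  10 → (24, 'b')
  11 → (14, 'baaabbbabbb')
  12 → (5, 'baabbbababaaabbbabbb')
  13 → (12, 'babaaabbbabbb')
  14 → (10, 'bababaaabbbabbb')
  15 → (20, 'babbb')
  16 → (23, 'bb')
  17 → (4, 'bbaabbbababaaabbbabbb')
  18 → (9, 'bbababaaabbbabbb')
  19 → (19, 'bbabbb')
  20 → (22, 'bbb')
  21 → (3, 'bbbaabbbababaaabbbabbb')
  22 → (8, 'bbbababaaabbbabbb')
  23 → (18, 'bbbabbb')
  24 → (2, 'bbbbaabbbababaaabbbabbb')

SA = [15, 6, 16, 0, 13, 11, 21, 7, 17, 1, 24, 14, 5, 12, 10, 20, 23, 4, 9, 19, 22, 3, 8, 18, 2]
i: (SA[i-1],SA[i]) lcp shared
  1: (15,6) 2 'aa'
  2: (6,16) 7 'aabbbab'
  3: (16,0) 5 'aabbb'
  4: (0,13) 1 'a'
  5: (13,11) 3 'aba'
  6: (11,21) 2 'ab'
  7: (21,7) 4 'abbb'
  8: (7,17) 6 'abbbab'
  9: (17,1) 4 'abbb'
  10: (1,24) 0 ''
  11: (24,14) 1 'b'
  12: (14,5) 3 'baa'
  13: (5,12) 2 'ba'
  14: (12,10) 4 'baba'
  15: (10,20) 3 'bab'
  16: (20,23) 1 'b'
  17: (23,4) 2 'bb'
  18: (4,9) 3 'bba'
  19: (9,19) 4 'bbab'
  20: (19,22) 2 'bb'
  21: (22,3) 3 'bbb'
  22: (3,8) 4 'bbba'
  23: (8,18) 5 'bbbab'
  24: (18,2) 3 'bbb'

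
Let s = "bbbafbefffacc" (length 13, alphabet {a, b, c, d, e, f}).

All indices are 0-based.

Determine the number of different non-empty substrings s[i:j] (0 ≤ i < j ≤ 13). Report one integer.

sorted suffixes:
  #0 SA[0]=10  'acc'
  #1 SA[1]=3  'afbefffacc'
  #2 SA[2]=2  'bafbefffacc'
  #3 SA[3]=1  'bbafbefffacc'
  #4 SA[4]=0  'bbbafbefffacc'
  #5 SA[5]=5  'befffacc'
  #6 SA[6]=12  'c'
  #7 SA[7]=11  'cc'
  #8 SA[8]=6  'efffacc'
  #9 SA[9]=9  'facc'
  #10 SA[10]=4  'fbefffacc'
  #11 SA[11]=8  'ffacc'
  #12 SA[12]=7  'fffacc'

SA = [10, 3, 2, 1, 0, 5, 12, 11, 6, 9, 4, 8, 7]
[i] adj suffixes → lcp
  [1] 10/3 → 1 ('a')
  [2] 3/2 → 0 ('')
  [3] 2/1 → 1 ('b')
  [4] 1/0 → 2 ('bb')
  [5] 0/5 → 1 ('b')
  [6] 5/12 → 0 ('')
  [7] 12/11 → 1 ('c')
  [8] 11/6 → 0 ('')
  [9] 6/9 → 0 ('')
  [10] 9/4 → 1 ('f')
  [11] 4/8 → 1 ('f')
  [12] 8/7 → 2 ('ff')

n(n+1)/2 = 13·14/2 = 91
Σ LCP = 0 + 1 + 0 + 1 + 2 + 1 + 0 + 1 + 0 + 0 + 1 + 1 + 2 = 10
distinct = 91 − 10 = 81

81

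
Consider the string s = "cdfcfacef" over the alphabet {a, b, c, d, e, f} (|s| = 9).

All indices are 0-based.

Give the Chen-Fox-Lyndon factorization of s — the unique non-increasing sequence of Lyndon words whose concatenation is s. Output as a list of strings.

emit factor 1: 'cdfcf' (i=0, period=5)
emit factor 2: 'acef' (i=5, period=4)

["cdfcf", "acef"]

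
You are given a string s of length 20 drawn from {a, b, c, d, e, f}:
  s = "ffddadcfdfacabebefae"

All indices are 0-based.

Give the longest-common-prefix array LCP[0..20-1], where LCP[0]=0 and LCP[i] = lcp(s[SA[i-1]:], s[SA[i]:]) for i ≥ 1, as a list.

rank→(start, suffix):
  0 → (12, 'abebefae')
  1 → (10, 'acabebefae')
  2 → (4, 'adcfdfacabebefae')
  3 → (18, 'ae')
  4 → (13, 'bebefae')
  5 → (15, 'befae')
  6 → (11, 'cabebefae')
  7 → (6, 'cfdfacabebefae')
  8 → (3, 'dadcfdfacabebefae')
  9 → (5, 'dcfdfacabebefae')
  10 → (2, 'ddadcfdfacabebefae')
  11 → (8, 'dfacabebefae')
  12 → (19, 'e')
  13 → (14, 'ebefae')
  14 → (16, 'efae')
  15 → (9, 'facabebefae')
  16 → (17, 'fae')
  17 → (1, 'fddadcfdfacabebefae')
  18 → (7, 'fdfacabebefae')
  19 → (0, 'ffddadcfdfacabebefae')

SA = [12, 10, 4, 18, 13, 15, 11, 6, 3, 5, 2, 8, 19, 14, 16, 9, 17, 1, 7, 0]
i: (SA[i-1],SA[i]) lcp shared
  1: (12,10) 1 'a'
  2: (10,4) 1 'a'
  3: (4,18) 1 'a'
  4: (18,13) 0 ''
  5: (13,15) 2 'be'
  6: (15,11) 0 ''
  7: (11,6) 1 'c'
  8: (6,3) 0 ''
  9: (3,5) 1 'd'
  10: (5,2) 1 'd'
  11: (2,8) 1 'd'
  12: (8,19) 0 ''
  13: (19,14) 1 'e'
  14: (14,16) 1 'e'
  15: (16,9) 0 ''
  16: (9,17) 2 'fa'
  17: (17,1) 1 'f'
  18: (1,7) 2 'fd'
  19: (7,0) 1 'f'

[0, 1, 1, 1, 0, 2, 0, 1, 0, 1, 1, 1, 0, 1, 1, 0, 2, 1, 2, 1]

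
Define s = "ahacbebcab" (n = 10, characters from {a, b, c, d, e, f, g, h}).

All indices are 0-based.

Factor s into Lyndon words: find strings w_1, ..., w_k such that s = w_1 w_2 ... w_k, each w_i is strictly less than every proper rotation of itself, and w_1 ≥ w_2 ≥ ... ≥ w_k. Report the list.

["ah", "acbebc", "ab"]

emit factor 1: 'ah' (i=0, period=2)
emit factor 2: 'acbebc' (i=2, period=6)
emit factor 3: 'ab' (i=8, period=2)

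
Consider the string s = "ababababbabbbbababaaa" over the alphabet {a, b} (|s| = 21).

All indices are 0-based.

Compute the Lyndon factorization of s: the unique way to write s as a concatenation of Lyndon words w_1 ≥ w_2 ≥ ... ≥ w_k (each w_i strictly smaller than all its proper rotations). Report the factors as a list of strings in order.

emit factor 1: 'ababababbabbbb' (i=0, period=14)
emit factor 2: 'ab' (i=14, period=2)
emit factor 3: 'ab' (i=16, period=2)
emit factor 4: 'a' (i=18, period=1)
emit factor 5: 'a' (i=19, period=1)
emit factor 6: 'a' (i=20, period=1)

["ababababbabbbb", "ab", "ab", "a", "a", "a"]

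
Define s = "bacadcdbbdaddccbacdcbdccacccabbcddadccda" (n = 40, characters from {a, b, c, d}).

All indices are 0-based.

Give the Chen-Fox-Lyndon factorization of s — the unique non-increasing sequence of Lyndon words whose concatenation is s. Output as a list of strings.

["b", "acadcdbbdaddccbacdcbdccaccc", "abbcddadccd", "a"]

emit factor 1: 'b' (i=0, period=1)
emit factor 2: 'acadcdbbdaddccbacdcbdccaccc' (i=1, period=27)
emit factor 3: 'abbcddadccd' (i=28, period=11)
emit factor 4: 'a' (i=39, period=1)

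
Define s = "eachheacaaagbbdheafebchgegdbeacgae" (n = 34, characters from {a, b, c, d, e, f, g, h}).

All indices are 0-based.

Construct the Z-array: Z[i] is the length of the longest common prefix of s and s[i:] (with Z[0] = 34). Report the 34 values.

[34, 0, 0, 0, 0, 3, 0, 0, 0, 0, 0, 0, 0, 0, 0, 0, 2, 0, 0, 1, 0, 0, 0, 0, 1, 0, 0, 0, 3, 0, 0, 0, 0, 1]

Z[0]=34
i=1: outside box; Z[1]=0
i=2: outside box; Z[2]=0
i=3: outside box; Z[3]=0
i=4: outside box; Z[4]=0
i=5: outside box; Z[5]=3 scan→box=[5,8)
i=6: min(r-i=2, Z[1]=0)=0; Z[6]=0
i=7: min(r-i=1, Z[2]=0)=0; Z[7]=0
i=8: outside box; Z[8]=0
i=9: outside box; Z[9]=0
i=10: outside box; Z[10]=0
i=11: outside box; Z[11]=0
i=12: outside box; Z[12]=0
i=13: outside box; Z[13]=0
i=14: outside box; Z[14]=0
i=15: outside box; Z[15]=0
i=16: outside box; Z[16]=2 scan→box=[16,18)
i=17: min(r-i=1, Z[1]=0)=0; Z[17]=0
i=18: outside box; Z[18]=0
i=19: outside box; Z[19]=1 scan→box=[19,20)
i=20: outside box; Z[20]=0
i=21: outside box; Z[21]=0
i=22: outside box; Z[22]=0
i=23: outside box; Z[23]=0
i=24: outside box; Z[24]=1 scan→box=[24,25)
i=25: outside box; Z[25]=0
i=26: outside box; Z[26]=0
i=27: outside box; Z[27]=0
i=28: outside box; Z[28]=3 scan→box=[28,31)
i=29: min(r-i=2, Z[1]=0)=0; Z[29]=0
i=30: min(r-i=1, Z[2]=0)=0; Z[30]=0
i=31: outside box; Z[31]=0
i=32: outside box; Z[32]=0
i=33: outside box; Z[33]=1 scan→box=[33,34)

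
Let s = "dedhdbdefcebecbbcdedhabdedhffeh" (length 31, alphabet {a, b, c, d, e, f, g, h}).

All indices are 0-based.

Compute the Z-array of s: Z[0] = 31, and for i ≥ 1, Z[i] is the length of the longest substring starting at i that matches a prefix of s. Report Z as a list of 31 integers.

Z[0]=31
i=1: fresh scan; Z[1]=0
i=2: fresh scan; Z[2]=1 grow→box=[2,3)
i=3: fresh scan; Z[3]=0
i=4: fresh scan; Z[4]=1 grow→box=[4,5)
i=5: fresh scan; Z[5]=0
i=6: fresh scan; Z[6]=2 grow→box=[6,8)
i=7: min(r-i=1, Z[1]=0)=0; Z[7]=0
i=8: fresh scan; Z[8]=0
i=9: fresh scan; Z[9]=0
i=10: fresh scan; Z[10]=0
i=11: fresh scan; Z[11]=0
i=12: fresh scan; Z[12]=0
i=13: fresh scan; Z[13]=0
i=14: fresh scan; Z[14]=0
i=15: fresh scan; Z[15]=0
i=16: fresh scan; Z[16]=0
i=17: fresh scan; Z[17]=4 grow→box=[17,21)
i=18: min(r-i=3, Z[1]=0)=0; Z[18]=0
i=19: min(r-i=2, Z[2]=1)=1; Z[19]=1
i=20: min(r-i=1, Z[3]=0)=0; Z[20]=0
i=21: fresh scan; Z[21]=0
i=22: fresh scan; Z[22]=0
i=23: fresh scan; Z[23]=4 grow→box=[23,27)
i=24: min(r-i=3, Z[1]=0)=0; Z[24]=0
i=25: min(r-i=2, Z[2]=1)=1; Z[25]=1
i=26: min(r-i=1, Z[3]=0)=0; Z[26]=0
i=27: fresh scan; Z[27]=0
i=28: fresh scan; Z[28]=0
i=29: fresh scan; Z[29]=0
i=30: fresh scan; Z[30]=0

[31, 0, 1, 0, 1, 0, 2, 0, 0, 0, 0, 0, 0, 0, 0, 0, 0, 4, 0, 1, 0, 0, 0, 4, 0, 1, 0, 0, 0, 0, 0]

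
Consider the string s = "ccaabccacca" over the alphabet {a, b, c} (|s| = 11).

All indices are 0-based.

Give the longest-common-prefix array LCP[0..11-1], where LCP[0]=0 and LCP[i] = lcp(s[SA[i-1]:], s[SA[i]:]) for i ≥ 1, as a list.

rank | idx | suffix
   0 |  10 | a
   1 |   2 | aabccacca
   2 |   3 | abccacca
   3 |   7 | acca
   4 |   4 | bccacca
   5 |   9 | ca
   6 |   1 | caabccacca
   7 |   6 | cacca
   8 |   8 | cca
   9 |   0 | ccaabccacca
  10 |   5 | ccacca

SA = [10, 2, 3, 7, 4, 9, 1, 6, 8, 0, 5]
rank  pair      lcp
   1  s[10:],s[2:]  1  'a'
   2  s[2:],s[3:]  1  'a'
   3  s[3:],s[7:]  1  'a'
   4  s[7:],s[4:]  0  ''
   5  s[4:],s[9:]  0  ''
   6  s[9:],s[1:]  2  'ca'
   7  s[1:],s[6:]  2  'ca'
   8  s[6:],s[8:]  1  'c'
   9  s[8:],s[0:]  3  'cca'
  10  s[0:],s[5:]  3  'cca'

[0, 1, 1, 1, 0, 0, 2, 2, 1, 3, 3]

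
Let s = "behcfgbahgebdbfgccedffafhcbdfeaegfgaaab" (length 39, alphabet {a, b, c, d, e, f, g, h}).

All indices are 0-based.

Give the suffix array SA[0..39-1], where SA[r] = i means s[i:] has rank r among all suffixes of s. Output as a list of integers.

[35, 36, 37, 30, 22, 7, 38, 6, 11, 26, 0, 13, 25, 16, 17, 3, 12, 27, 19, 29, 10, 18, 31, 1, 21, 28, 20, 33, 4, 14, 23, 34, 5, 15, 9, 32, 24, 2, 8]

sorted suffixes:
  #0 SA[0]=35  'aaab'
  #1 SA[1]=36  'aab'
  #2 SA[2]=37  'ab'
  #3 SA[3]=30  'aegfgaaab'
  #4 SA[4]=22  'afhcbdfeaegfgaaab'
  #5 SA[5]=7  'ahgebdbfgccedffafhcbdfeaegfgaaab'
  #6 SA[6]=38  'b'
  #7 SA[7]=6  'bahgebdbfgccedffafhcbdfeaegfgaaab'
  #8 SA[8]=11  'bdbfgccedffafhcbdfeaegfgaaab'
  #9 SA[9]=26  'bdfeaegfgaaab'
  #10 SA[10]=0  'behcfgbahgebdbfgccedffafhcbdfeaegfgaaab'
  #11 SA[11]=13  'bfgccedffafhcbdfeaegfgaaab'
  #12 SA[12]=25  'cbdfeaegfgaaab'
  #13 SA[13]=16  'ccedffafhcbdfeaegfgaaab'
  #14 SA[14]=17  'cedffafhcbdfeaegfgaaab'
  #15 SA[15]=3  'cfgbahgebdbfgccedffafhcbdfeaegfgaaab'
  #16 SA[16]=12  'dbfgccedffafhcbdfeaegfgaaab'
  #17 SA[17]=27  'dfeaegfgaaab'
  #18 SA[18]=19  'dffafhcbdfeaegfgaaab'
  #19 SA[19]=29  'eaegfgaaab'
  #20 SA[20]=10  'ebdbfgccedffafhcbdfeaegfgaaab'
  #21 SA[21]=18  'edffafhcbdfeaegfgaaab'
  #22 SA[22]=31  'egfgaaab'
  #23 SA[23]=1  'ehcfgbahgebdbfgccedffafhcbdfeaegfgaaab'
  #24 SA[24]=21  'fafhcbdfeaegfgaaab'
  #25 SA[25]=28  'feaegfgaaab'
  #26 SA[26]=20  'ffafhcbdfeaegfgaaab'
  #27 SA[27]=33  'fgaaab'
  #28 SA[28]=4  'fgbahgebdbfgccedffafhcbdfeaegfgaaab'
  #29 SA[29]=14  'fgccedffafhcbdfeaegfgaaab'
  #30 SA[30]=23  'fhcbdfeaegfgaaab'
  #31 SA[31]=34  'gaaab'
  #32 SA[32]=5  'gbahgebdbfgccedffafhcbdfeaegfgaaab'
  #33 SA[33]=15  'gccedffafhcbdfeaegfgaaab'
  #34 SA[34]=9  'gebdbfgccedffafhcbdfeaegfgaaab'
  #35 SA[35]=32  'gfgaaab'
  #36 SA[36]=24  'hcbdfeaegfgaaab'
  #37 SA[37]=2  'hcfgbahgebdbfgccedffafhcbdfeaegfgaaab'
  #38 SA[38]=8  'hgebdbfgccedffafhcbdfeaegfgaaab'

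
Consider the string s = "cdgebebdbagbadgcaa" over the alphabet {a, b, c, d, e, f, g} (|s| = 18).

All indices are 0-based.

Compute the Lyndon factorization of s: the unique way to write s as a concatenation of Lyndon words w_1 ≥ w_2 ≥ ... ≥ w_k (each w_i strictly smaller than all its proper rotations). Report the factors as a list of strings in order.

emit factor 1: 'cdge' (i=0, period=4)
emit factor 2: 'be' (i=4, period=2)
emit factor 3: 'bd' (i=6, period=2)
emit factor 4: 'b' (i=8, period=1)
emit factor 5: 'agb' (i=9, period=3)
emit factor 6: 'adgc' (i=12, period=4)
emit factor 7: 'a' (i=16, period=1)
emit factor 8: 'a' (i=17, period=1)

["cdge", "be", "bd", "b", "agb", "adgc", "a", "a"]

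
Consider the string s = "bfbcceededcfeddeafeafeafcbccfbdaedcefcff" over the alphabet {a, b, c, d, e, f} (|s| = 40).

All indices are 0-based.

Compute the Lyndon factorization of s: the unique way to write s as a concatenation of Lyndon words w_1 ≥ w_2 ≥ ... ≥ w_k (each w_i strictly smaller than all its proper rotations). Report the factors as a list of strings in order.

emit factor 1: 'bf' (i=0, period=2)
emit factor 2: 'bcceededcfedde' (i=2, period=14)
emit factor 3: 'afe' (i=16, period=3)
emit factor 4: 'afe' (i=19, period=3)
emit factor 5: 'afcbccfbd' (i=22, period=9)
emit factor 6: 'aedcefcff' (i=31, period=9)

["bf", "bcceededcfedde", "afe", "afe", "afcbccfbd", "aedcefcff"]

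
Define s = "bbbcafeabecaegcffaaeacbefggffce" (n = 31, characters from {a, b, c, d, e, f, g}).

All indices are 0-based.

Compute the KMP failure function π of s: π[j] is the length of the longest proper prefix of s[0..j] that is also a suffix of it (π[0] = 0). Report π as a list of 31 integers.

[0, 1, 2, 0, 0, 0, 0, 0, 1, 0, 0, 0, 0, 0, 0, 0, 0, 0, 0, 0, 0, 0, 1, 0, 0, 0, 0, 0, 0, 0, 0]

π[0] = 0
j=1 s[j]='b': π[1]=1 (border 'b')
j=2 s[j]='b': π[2]=2 (border 'bb')
j=3 s[j]='c': k: 2→1→0; π[3]=0 (border '')
j=4 s[j]='a': π[4]=0 (border '')
j=5 s[j]='f': π[5]=0 (border '')
j=6 s[j]='e': π[6]=0 (border '')
j=7 s[j]='a': π[7]=0 (border '')
j=8 s[j]='b': π[8]=1 (border 'b')
j=9 s[j]='e': k: 1→0; π[9]=0 (border '')
j=10 s[j]='c': π[10]=0 (border '')
j=11 s[j]='a': π[11]=0 (border '')
j=12 s[j]='e': π[12]=0 (border '')
j=13 s[j]='g': π[13]=0 (border '')
j=14 s[j]='c': π[14]=0 (border '')
j=15 s[j]='f': π[15]=0 (border '')
j=16 s[j]='f': π[16]=0 (border '')
j=17 s[j]='a': π[17]=0 (border '')
j=18 s[j]='a': π[18]=0 (border '')
j=19 s[j]='e': π[19]=0 (border '')
j=20 s[j]='a': π[20]=0 (border '')
j=21 s[j]='c': π[21]=0 (border '')
j=22 s[j]='b': π[22]=1 (border 'b')
j=23 s[j]='e': k: 1→0; π[23]=0 (border '')
j=24 s[j]='f': π[24]=0 (border '')
j=25 s[j]='g': π[25]=0 (border '')
j=26 s[j]='g': π[26]=0 (border '')
j=27 s[j]='f': π[27]=0 (border '')
j=28 s[j]='f': π[28]=0 (border '')
j=29 s[j]='c': π[29]=0 (border '')
j=30 s[j]='e': π[30]=0 (border '')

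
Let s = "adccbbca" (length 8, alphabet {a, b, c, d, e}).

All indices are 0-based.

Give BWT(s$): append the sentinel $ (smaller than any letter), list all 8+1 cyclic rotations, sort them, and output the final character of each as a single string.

rank  rotation   last
    0  $adccbbca  a
    1  a$adccbbc  c
    2  adccbbca$  $
    3  bbca$adcc  c
    4  bca$adccb  b
    5  ca$adccbb  b
    6  cbbca$adc  c
    7  ccbbca$ad  d
    8  dccbbca$a  a

ac$cbbcda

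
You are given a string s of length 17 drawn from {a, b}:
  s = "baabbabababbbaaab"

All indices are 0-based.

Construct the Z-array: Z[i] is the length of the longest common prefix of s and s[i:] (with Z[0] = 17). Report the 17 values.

[17, 0, 0, 1, 2, 0, 2, 0, 2, 0, 1, 1, 3, 0, 0, 0, 1]

Z[0]=17
i=1: outside box; Z[1]=0
i=2: outside box; Z[2]=0
i=3: outside box; Z[3]=1 extend→box=[3,4)
i=4: outside box; Z[4]=2 extend→box=[4,6)
i=5: min(r-i=1, Z[1]=0)=0; Z[5]=0
i=6: outside box; Z[6]=2 extend→box=[6,8)
i=7: min(r-i=1, Z[1]=0)=0; Z[7]=0
i=8: outside box; Z[8]=2 extend→box=[8,10)
i=9: min(r-i=1, Z[1]=0)=0; Z[9]=0
i=10: outside box; Z[10]=1 extend→box=[10,11)
i=11: outside box; Z[11]=1 extend→box=[11,12)
i=12: outside box; Z[12]=3 extend→box=[12,15)
i=13: min(r-i=2, Z[1]=0)=0; Z[13]=0
i=14: min(r-i=1, Z[2]=0)=0; Z[14]=0
i=15: outside box; Z[15]=0
i=16: outside box; Z[16]=1 extend→box=[16,17)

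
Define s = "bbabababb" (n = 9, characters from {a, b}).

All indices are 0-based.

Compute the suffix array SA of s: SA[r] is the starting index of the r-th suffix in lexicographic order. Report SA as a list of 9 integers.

[2, 4, 6, 8, 1, 3, 5, 7, 0]

sorted suffixes:
  #0 SA[0]=2  'abababb'
  #1 SA[1]=4  'ababb'
  #2 SA[2]=6  'abb'
  #3 SA[3]=8  'b'
  #4 SA[4]=1  'babababb'
  #5 SA[5]=3  'bababb'
  #6 SA[6]=5  'babb'
  #7 SA[7]=7  'bb'
  #8 SA[8]=0  'bbabababb'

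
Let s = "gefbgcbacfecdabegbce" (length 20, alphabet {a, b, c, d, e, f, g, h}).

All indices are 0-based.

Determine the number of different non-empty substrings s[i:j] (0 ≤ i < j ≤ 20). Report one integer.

197

sorted suffixes:
  #0 SA[0]=13  'abegbce'
  #1 SA[1]=7  'acfecdabegbce'
  #2 SA[2]=6  'bacfecdabegbce'
  #3 SA[3]=17  'bce'
  #4 SA[4]=14  'begbce'
  #5 SA[5]=3  'bgcbacfecdabegbce'
  #6 SA[6]=5  'cbacfecdabegbce'
  #7 SA[7]=11  'cdabegbce'
  #8 SA[8]=18  'ce'
  #9 SA[9]=8  'cfecdabegbce'
  #10 SA[10]=12  'dabegbce'
  #11 SA[11]=19  'e'
  #12 SA[12]=10  'ecdabegbce'
  #13 SA[13]=1  'efbgcbacfecdabegbce'
  #14 SA[14]=15  'egbce'
  #15 SA[15]=2  'fbgcbacfecdabegbce'
  #16 SA[16]=9  'fecdabegbce'
  #17 SA[17]=16  'gbce'
  #18 SA[18]=4  'gcbacfecdabegbce'
  #19 SA[19]=0  'gefbgcbacfecdabegbce'

SA = [13, 7, 6, 17, 14, 3, 5, 11, 18, 8, 12, 19, 10, 1, 15, 2, 9, 16, 4, 0]
i: (SA[i-1],SA[i]) lcp shared
  1: (13,7) 1 'a'
  2: (7,6) 0 ''
  3: (6,17) 1 'b'
  4: (17,14) 1 'b'
  5: (14,3) 1 'b'
  6: (3,5) 0 ''
  7: (5,11) 1 'c'
  8: (11,18) 1 'c'
  9: (18,8) 1 'c'
  10: (8,12) 0 ''
  11: (12,19) 0 ''
  12: (19,10) 1 'e'
  13: (10,1) 1 'e'
  14: (1,15) 1 'e'
  15: (15,2) 0 ''
  16: (2,9) 1 'f'
  17: (9,16) 0 ''
  18: (16,4) 1 'g'
  19: (4,0) 1 'g'

n(n+1)/2 = 20·21/2 = 210
Σ LCP = 0 + 1 + 0 + 1 + 1 + 1 + 0 + 1 + 1 + 1 + 0 + 0 + 1 + 1 + 1 + 0 + 1 + 0 + 1 + 1 = 13
distinct = 210 − 13 = 197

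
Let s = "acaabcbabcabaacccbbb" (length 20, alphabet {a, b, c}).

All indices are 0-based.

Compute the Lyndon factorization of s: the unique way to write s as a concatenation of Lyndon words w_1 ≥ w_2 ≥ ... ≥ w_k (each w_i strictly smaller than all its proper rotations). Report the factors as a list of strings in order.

emit factor 1: 'ac' (i=0, period=2)
emit factor 2: 'aabcbabcabaacccbbb' (i=2, period=18)

["ac", "aabcbabcabaacccbbb"]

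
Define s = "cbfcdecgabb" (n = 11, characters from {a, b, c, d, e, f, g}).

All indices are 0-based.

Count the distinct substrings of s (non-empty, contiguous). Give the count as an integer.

62

rank→(start, suffix):
  0 → (8, 'abb')
  1 → (10, 'b')
  2 → (9, 'bb')
  3 → (1, 'bfcdecgabb')
  4 → (0, 'cbfcdecgabb')
  5 → (3, 'cdecgabb')
  6 → (6, 'cgabb')
  7 → (4, 'decgabb')
  8 → (5, 'ecgabb')
  9 → (2, 'fcdecgabb')
  10 → (7, 'gabb')

SA = [8, 10, 9, 1, 0, 3, 6, 4, 5, 2, 7]
[i] adj suffixes → lcp
  [1] 8/10 → 0 ('')
  [2] 10/9 → 1 ('b')
  [3] 9/1 → 1 ('b')
  [4] 1/0 → 0 ('')
  [5] 0/3 → 1 ('c')
  [6] 3/6 → 1 ('c')
  [7] 6/4 → 0 ('')
  [8] 4/5 → 0 ('')
  [9] 5/2 → 0 ('')
  [10] 2/7 → 0 ('')

n(n+1)/2 = 11·12/2 = 66
Σ LCP = 0 + 0 + 1 + 1 + 0 + 1 + 1 + 0 + 0 + 0 + 0 = 4
distinct = 66 − 4 = 62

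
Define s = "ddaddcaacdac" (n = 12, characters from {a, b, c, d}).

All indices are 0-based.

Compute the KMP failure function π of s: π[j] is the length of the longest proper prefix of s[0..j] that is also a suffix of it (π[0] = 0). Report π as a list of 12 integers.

[0, 1, 0, 1, 2, 0, 0, 0, 0, 1, 0, 0]

π[0] = 0
j=1 s[j]='d': π[1]=1 (border 'd')
j=2 s[j]='a': k: 1→0; π[2]=0 (border '')
j=3 s[j]='d': π[3]=1 (border 'd')
j=4 s[j]='d': π[4]=2 (border 'dd')
j=5 s[j]='c': k: 2→1→0; π[5]=0 (border '')
j=6 s[j]='a': π[6]=0 (border '')
j=7 s[j]='a': π[7]=0 (border '')
j=8 s[j]='c': π[8]=0 (border '')
j=9 s[j]='d': π[9]=1 (border 'd')
j=10 s[j]='a': k: 1→0; π[10]=0 (border '')
j=11 s[j]='c': π[11]=0 (border '')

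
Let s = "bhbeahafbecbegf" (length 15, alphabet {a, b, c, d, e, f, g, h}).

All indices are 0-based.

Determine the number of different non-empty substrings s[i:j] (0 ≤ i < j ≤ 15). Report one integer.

sorted suffixes:
  #0 SA[0]=6  'afbecbegf'
  #1 SA[1]=4  'ahafbecbegf'
  #2 SA[2]=2  'beahafbecbegf'
  #3 SA[3]=8  'becbegf'
  #4 SA[4]=11  'begf'
  #5 SA[5]=0  'bhbeahafbecbegf'
  #6 SA[6]=10  'cbegf'
  #7 SA[7]=3  'eahafbecbegf'
  #8 SA[8]=9  'ecbegf'
  #9 SA[9]=12  'egf'
  #10 SA[10]=14  'f'
  #11 SA[11]=7  'fbecbegf'
  #12 SA[12]=13  'gf'
  #13 SA[13]=5  'hafbecbegf'
  #14 SA[14]=1  'hbeahafbecbegf'

SA = [6, 4, 2, 8, 11, 0, 10, 3, 9, 12, 14, 7, 13, 5, 1]
i: (SA[i-1],SA[i]) lcp shared
  1: (6,4) 1 'a'
  2: (4,2) 0 ''
  3: (2,8) 2 'be'
  4: (8,11) 2 'be'
  5: (11,0) 1 'b'
  6: (0,10) 0 ''
  7: (10,3) 0 ''
  8: (3,9) 1 'e'
  9: (9,12) 1 'e'
  10: (12,14) 0 ''
  11: (14,7) 1 'f'
  12: (7,13) 0 ''
  13: (13,5) 0 ''
  14: (5,1) 1 'h'

n(n+1)/2 = 15·16/2 = 120
Σ LCP = 0 + 1 + 0 + 2 + 2 + 1 + 0 + 0 + 1 + 1 + 0 + 1 + 0 + 0 + 1 = 10
distinct = 120 − 10 = 110

110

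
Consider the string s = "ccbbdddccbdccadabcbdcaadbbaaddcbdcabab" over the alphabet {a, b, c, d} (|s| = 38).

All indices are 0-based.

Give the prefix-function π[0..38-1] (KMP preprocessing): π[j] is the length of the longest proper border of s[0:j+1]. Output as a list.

π[0] = 0
j=1 s[j]='c': π[1]=1 (border 'c')
j=2 s[j]='b': k: 1→0; π[2]=0 (border '')
j=3 s[j]='b': π[3]=0 (border '')
j=4 s[j]='d': π[4]=0 (border '')
j=5 s[j]='d': π[5]=0 (border '')
j=6 s[j]='d': π[6]=0 (border '')
j=7 s[j]='c': π[7]=1 (border 'c')
j=8 s[j]='c': π[8]=2 (border 'cc')
j=9 s[j]='b': π[9]=3 (border 'ccb')
j=10 s[j]='d': k: 3→0; π[10]=0 (border '')
j=11 s[j]='c': π[11]=1 (border 'c')
j=12 s[j]='c': π[12]=2 (border 'cc')
j=13 s[j]='a': k: 2→1→0; π[13]=0 (border '')
j=14 s[j]='d': π[14]=0 (border '')
j=15 s[j]='a': π[15]=0 (border '')
j=16 s[j]='b': π[16]=0 (border '')
j=17 s[j]='c': π[17]=1 (border 'c')
j=18 s[j]='b': k: 1→0; π[18]=0 (border '')
j=19 s[j]='d': π[19]=0 (border '')
j=20 s[j]='c': π[20]=1 (border 'c')
j=21 s[j]='a': k: 1→0; π[21]=0 (border '')
j=22 s[j]='a': π[22]=0 (border '')
j=23 s[j]='d': π[23]=0 (border '')
j=24 s[j]='b': π[24]=0 (border '')
j=25 s[j]='b': π[25]=0 (border '')
j=26 s[j]='a': π[26]=0 (border '')
j=27 s[j]='a': π[27]=0 (border '')
j=28 s[j]='d': π[28]=0 (border '')
j=29 s[j]='d': π[29]=0 (border '')
j=30 s[j]='c': π[30]=1 (border 'c')
j=31 s[j]='b': k: 1→0; π[31]=0 (border '')
j=32 s[j]='d': π[32]=0 (border '')
j=33 s[j]='c': π[33]=1 (border 'c')
j=34 s[j]='a': k: 1→0; π[34]=0 (border '')
j=35 s[j]='b': π[35]=0 (border '')
j=36 s[j]='a': π[36]=0 (border '')
j=37 s[j]='b': π[37]=0 (border '')

[0, 1, 0, 0, 0, 0, 0, 1, 2, 3, 0, 1, 2, 0, 0, 0, 0, 1, 0, 0, 1, 0, 0, 0, 0, 0, 0, 0, 0, 0, 1, 0, 0, 1, 0, 0, 0, 0]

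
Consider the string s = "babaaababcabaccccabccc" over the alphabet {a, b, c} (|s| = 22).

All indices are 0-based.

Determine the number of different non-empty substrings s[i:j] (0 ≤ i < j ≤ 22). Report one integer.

rank→(start, suffix):
  0 → (3, 'aaababcabaccccabccc')
  1 → (4, 'aababcabaccccabccc')
  2 → (1, 'abaaababcabaccccabccc')
  3 → (5, 'ababcabaccccabccc')
  4 → (10, 'abaccccabccc')
  5 → (7, 'abcabaccccabccc')
  6 → (17, 'abccc')
  7 → (12, 'accccabccc')
  8 → (2, 'baaababcabaccccabccc')
  9 → (0, 'babaaababcabaccccabccc')
  10 → (6, 'babcabaccccabccc')
  11 → (11, 'baccccabccc')
  12 → (8, 'bcabaccccabccc')
  13 → (18, 'bccc')
  14 → (21, 'c')
  15 → (9, 'cabaccccabccc')
  16 → (16, 'cabccc')
  17 → (20, 'cc')
  18 → (15, 'ccabccc')
  19 → (19, 'ccc')
  20 → (14, 'cccabccc')
  21 → (13, 'ccccabccc')

SA = [3, 4, 1, 5, 10, 7, 17, 12, 2, 0, 6, 11, 8, 18, 21, 9, 16, 20, 15, 19, 14, 13]
[i] adj suffixes → lcp
  [1] 3/4 → 2 ('aa')
  [2] 4/1 → 1 ('a')
  [3] 1/5 → 3 ('aba')
  [4] 5/10 → 3 ('aba')
  [5] 10/7 → 2 ('ab')
  [6] 7/17 → 3 ('abc')
  [7] 17/12 → 1 ('a')
  [8] 12/2 → 0 ('')
  [9] 2/0 → 2 ('ba')
  [10] 0/6 → 3 ('bab')
  [11] 6/11 → 2 ('ba')
  [12] 11/8 → 1 ('b')
  [13] 8/18 → 2 ('bc')
  [14] 18/21 → 0 ('')
  [15] 21/9 → 1 ('c')
  [16] 9/16 → 3 ('cab')
  [17] 16/20 → 1 ('c')
  [18] 20/15 → 2 ('cc')
  [19] 15/19 → 2 ('cc')
  [20] 19/14 → 3 ('ccc')
  [21] 14/13 → 3 ('ccc')

n(n+1)/2 = 22·23/2 = 253
Σ LCP = 0 + 2 + 1 + 3 + 3 + 2 + 3 + 1 + 0 + 2 + 3 + 2 + 1 + 2 + 0 + 1 + 3 + 1 + 2 + 2 + 3 + 3 = 40
distinct = 253 − 40 = 213

213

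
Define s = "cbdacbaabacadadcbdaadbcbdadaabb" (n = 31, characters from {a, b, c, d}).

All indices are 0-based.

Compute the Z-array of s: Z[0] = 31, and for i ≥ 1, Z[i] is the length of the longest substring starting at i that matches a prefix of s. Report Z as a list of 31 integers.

[31, 0, 0, 0, 2, 0, 0, 0, 0, 0, 1, 0, 0, 0, 0, 4, 0, 0, 0, 0, 0, 0, 4, 0, 0, 0, 0, 0, 0, 0, 0]

Z[0]=31
i=1: i≥r, start 0; Z[1]=0
i=2: i≥r, start 0; Z[2]=0
i=3: i≥r, start 0; Z[3]=0
i=4: i≥r, start 0; Z[4]=2 grow→box=[4,6)
i=5: min(r-i=1, Z[1]=0)=0; Z[5]=0
i=6: i≥r, start 0; Z[6]=0
i=7: i≥r, start 0; Z[7]=0
i=8: i≥r, start 0; Z[8]=0
i=9: i≥r, start 0; Z[9]=0
i=10: i≥r, start 0; Z[10]=1 grow→box=[10,11)
i=11: i≥r, start 0; Z[11]=0
i=12: i≥r, start 0; Z[12]=0
i=13: i≥r, start 0; Z[13]=0
i=14: i≥r, start 0; Z[14]=0
i=15: i≥r, start 0; Z[15]=4 grow→box=[15,19)
i=16: min(r-i=3, Z[1]=0)=0; Z[16]=0
i=17: min(r-i=2, Z[2]=0)=0; Z[17]=0
i=18: min(r-i=1, Z[3]=0)=0; Z[18]=0
i=19: i≥r, start 0; Z[19]=0
i=20: i≥r, start 0; Z[20]=0
i=21: i≥r, start 0; Z[21]=0
i=22: i≥r, start 0; Z[22]=4 grow→box=[22,26)
i=23: min(r-i=3, Z[1]=0)=0; Z[23]=0
i=24: min(r-i=2, Z[2]=0)=0; Z[24]=0
i=25: min(r-i=1, Z[3]=0)=0; Z[25]=0
i=26: i≥r, start 0; Z[26]=0
i=27: i≥r, start 0; Z[27]=0
i=28: i≥r, start 0; Z[28]=0
i=29: i≥r, start 0; Z[29]=0
i=30: i≥r, start 0; Z[30]=0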